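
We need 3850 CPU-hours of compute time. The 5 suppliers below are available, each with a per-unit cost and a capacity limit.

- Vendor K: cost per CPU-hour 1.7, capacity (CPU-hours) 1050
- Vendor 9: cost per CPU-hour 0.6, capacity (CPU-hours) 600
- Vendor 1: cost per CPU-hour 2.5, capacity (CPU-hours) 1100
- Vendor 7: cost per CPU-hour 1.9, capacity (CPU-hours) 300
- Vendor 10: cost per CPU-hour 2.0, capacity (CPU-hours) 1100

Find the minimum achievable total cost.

Use suppliers in increasing cost order.
Vendor 9 (0.6): use full 600 ; 3250 CPU-hours to go.
Take 1050 from Vendor K at 1.7 ; need 2200 more.
Vendor 7 (1.9): use full 300 ; 1900 CPU-hours to go.
Vendor 10 at 2.0: take all 1100 CPU-hours ; 800 still needed.
Vendor 1 at 2.5: take 800 of its 1100 ; requirement met.
Cost = 600×0.6 + 1050×1.7 + 300×1.9 + 1100×2.0 + 800×2.5 = 6915.

6915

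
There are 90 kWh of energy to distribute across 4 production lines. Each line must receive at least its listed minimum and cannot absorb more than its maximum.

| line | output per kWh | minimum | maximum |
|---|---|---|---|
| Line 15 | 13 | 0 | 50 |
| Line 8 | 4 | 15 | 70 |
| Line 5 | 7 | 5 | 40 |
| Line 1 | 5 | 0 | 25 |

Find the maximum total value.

Meeting every minimum uses 0+15+5+0 = 20 kWh, leaving 70.
Order the production lines by output per kWh: Line 15 13 > Line 5 7 > Line 1 5 > Line 8 4.
Give Line 15 50 more to hit its cap of 50 — 20 left.
Only 20 left; Line 5 takes them to reach 25.
Total = 13×50 + 4×15 + 7×25 = 885.

885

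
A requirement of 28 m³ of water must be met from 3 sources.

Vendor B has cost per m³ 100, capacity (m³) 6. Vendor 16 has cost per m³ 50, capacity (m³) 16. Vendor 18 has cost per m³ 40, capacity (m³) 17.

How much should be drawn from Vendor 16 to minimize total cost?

11

Fill from the cheapest source first.
Vendor 18 (40): use full 17 → 11 m³ to go.
Take 11 from Vendor 16 at 50 to finish.
Vendor B: unused.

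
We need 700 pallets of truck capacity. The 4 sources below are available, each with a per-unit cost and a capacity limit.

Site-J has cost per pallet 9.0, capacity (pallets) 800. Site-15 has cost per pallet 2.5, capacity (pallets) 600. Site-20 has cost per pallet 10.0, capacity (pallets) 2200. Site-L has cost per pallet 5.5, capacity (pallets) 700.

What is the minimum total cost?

Fill from the cheapest source first.
Site-15 (2.5): use full 600 — 100 pallets to go.
Take 100 from Site-L at 5.5 to finish.
Site-J, Site-20: unused.
Cost = 600×2.5 + 100×5.5 = 2050.

2050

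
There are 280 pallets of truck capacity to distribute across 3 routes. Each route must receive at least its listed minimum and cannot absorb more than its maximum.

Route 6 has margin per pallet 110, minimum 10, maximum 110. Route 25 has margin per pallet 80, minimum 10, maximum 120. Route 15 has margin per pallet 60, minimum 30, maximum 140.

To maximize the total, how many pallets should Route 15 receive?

Meeting every minimum uses 10+10+30 = 50 pallets, leaving 230.
Highest margin per pallet first: Route 6 110 > Route 25 80 > Route 15 60.
Route 6 takes 100 more to reach its cap of 110 ; 130 left.
Give Route 25 110 more to hit its cap of 120 ; 20 left.
Route 15: +20 (room for 110) → 50. Pool exhausted.

50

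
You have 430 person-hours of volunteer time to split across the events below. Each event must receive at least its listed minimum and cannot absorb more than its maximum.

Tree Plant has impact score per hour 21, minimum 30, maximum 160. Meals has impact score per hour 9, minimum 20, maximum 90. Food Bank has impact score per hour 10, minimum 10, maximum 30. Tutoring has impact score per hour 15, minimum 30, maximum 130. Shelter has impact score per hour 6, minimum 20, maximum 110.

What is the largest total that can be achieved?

6540

Meeting every minimum uses 30+20+10+30+20 = 110 person-hours, leaving 320.
Rank by impact score per hour: Tree Plant 21 > Tutoring 15 > Food Bank 10 > Meals 9 > Shelter 6.
Give Tree Plant 130 more to hit its cap of 160 — 190 left.
Tutoring takes 100 more to reach its cap of 130 — 90 left.
Food Bank takes 20 more to reach its cap of 30 — 70 left.
Meals takes 70 more to reach its cap of 90 — 0 left.
Total = 21×160 + 9×90 + 10×30 + 15×130 + 6×20 = 6540.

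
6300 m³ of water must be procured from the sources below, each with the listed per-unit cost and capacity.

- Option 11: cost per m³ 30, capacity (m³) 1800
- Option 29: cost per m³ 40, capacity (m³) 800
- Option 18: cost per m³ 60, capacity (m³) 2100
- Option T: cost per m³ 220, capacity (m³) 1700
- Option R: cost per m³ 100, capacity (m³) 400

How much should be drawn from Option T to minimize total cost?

Use sources in increasing cost order.
Option 11 at 30: take all 1800 m³ — 4500 still needed.
Option 29 at 40: take all 800 m³ — 3700 still needed.
Take 2100 from Option 18 at 60 — need 1600 more.
Option R (100): use full 400 — 1200 m³ to go.
Option T (220): take the remaining 1200 — done.

1200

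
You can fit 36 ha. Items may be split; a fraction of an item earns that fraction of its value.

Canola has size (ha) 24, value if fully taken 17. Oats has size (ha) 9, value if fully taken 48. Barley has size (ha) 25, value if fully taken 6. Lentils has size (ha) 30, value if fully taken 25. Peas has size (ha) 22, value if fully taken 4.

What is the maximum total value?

70.5

Sort by value density: Oats 48/9≈5.33, Lentils 25/30≈0.833, Canola 17/24≈0.708, Barley 6/25≈0.24, Peas 4/22≈0.182.
Take all of Oats (9 ha, value 48) ; 27 ha left.
Only 27 ha remain; take 27/30 of Lentils for value 25×27/30 = 22.5.
Total value = 70.5.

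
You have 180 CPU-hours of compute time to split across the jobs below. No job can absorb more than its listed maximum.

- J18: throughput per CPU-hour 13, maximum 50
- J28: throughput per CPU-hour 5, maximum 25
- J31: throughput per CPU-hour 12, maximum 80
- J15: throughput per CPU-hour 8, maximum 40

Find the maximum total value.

1980

Highest throughput per CPU-hour first: J18 13 > J31 12 > J15 8 > J28 5.
J18: +50 to 50 (cap) → 130 left.
J31: +80 to 80 (cap) → 50 left.
J15 takes 40 to reach its cap of 40 → 10 left.
J28: +10 (room for 25) → 10. Pool exhausted.
Total = 13×50 + 5×10 + 12×80 + 8×40 = 1980.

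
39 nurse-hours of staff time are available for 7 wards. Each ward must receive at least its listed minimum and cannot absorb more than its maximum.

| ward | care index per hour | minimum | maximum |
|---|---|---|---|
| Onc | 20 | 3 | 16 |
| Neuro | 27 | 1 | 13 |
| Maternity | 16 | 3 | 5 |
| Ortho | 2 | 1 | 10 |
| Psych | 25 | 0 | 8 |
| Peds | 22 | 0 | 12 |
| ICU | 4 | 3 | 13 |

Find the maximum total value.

849

Meeting every minimum uses 3+1+3+1+0+0+3 = 11 nurse-hours, leaving 28.
Highest care index per hour first: Neuro 27 > Psych 25 > Peds 22 > Onc 20 > Maternity 16 > ICU 4 > Ortho 2.
Give Neuro 12 more to hit its cap of 13 → 16 left.
Psych takes 8 more to reach its cap of 8 → 8 left.
Peds: +8 (room for 12) → 8. Pool exhausted.
Total = 20×3 + 27×13 + 16×3 + 2×1 + 25×8 + 22×8 + 4×3 = 849.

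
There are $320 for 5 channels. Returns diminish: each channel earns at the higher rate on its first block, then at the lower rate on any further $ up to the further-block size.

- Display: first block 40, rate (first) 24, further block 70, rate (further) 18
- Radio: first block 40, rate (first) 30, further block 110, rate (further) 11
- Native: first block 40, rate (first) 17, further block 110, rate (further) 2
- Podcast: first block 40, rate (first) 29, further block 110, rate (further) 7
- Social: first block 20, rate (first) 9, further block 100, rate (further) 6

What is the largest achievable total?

Rank every tier by rate: Radio/first 30 > Podcast/first 29 > Display/first 24 > Display/second 18 > Native/first 17 > Radio/second 11 > Social/first 9 > Podcast/second 7 > Social/second 6 > Native/second 2.
Fill Radio first block (40 at 30) ; 280 left.
Fill Podcast first block (40 at 29) ; 240 left.
Display first at 24: fill all 40 ; 200 left.
Display second at 18: fill all 70 ; 130 left.
Native/first (17): +40 ; 90 left.
Radio/second: +90 of 110 at 11; pool empty.
Total = 30×40 + 29×40 + 24×40 + 18×70 + 17×40 + 11×90 = 6250.

6250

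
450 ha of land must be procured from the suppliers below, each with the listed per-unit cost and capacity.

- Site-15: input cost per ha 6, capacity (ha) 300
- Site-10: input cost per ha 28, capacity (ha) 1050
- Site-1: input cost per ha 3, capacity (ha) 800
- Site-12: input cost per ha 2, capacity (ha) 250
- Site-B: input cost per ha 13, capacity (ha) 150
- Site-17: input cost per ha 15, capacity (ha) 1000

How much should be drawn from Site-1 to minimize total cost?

Use suppliers in increasing cost order.
Site-12 at 2: take all 250 ha ; 200 still needed.
Take 200 from Site-1 at 3 to finish.
Site-15, Site-B, Site-17, Site-10: unused.

200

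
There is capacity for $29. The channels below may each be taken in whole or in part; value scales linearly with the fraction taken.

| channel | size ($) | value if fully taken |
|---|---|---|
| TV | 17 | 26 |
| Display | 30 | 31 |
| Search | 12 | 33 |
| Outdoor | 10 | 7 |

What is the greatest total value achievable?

Sort by value density: Search 33/12≈2.75, TV 26/17≈1.53, Display 31/30≈1.03, Outdoor 7/10≈0.7.
Take all of Search (12 $, value 33) ; 17 $ left.
All 17 $ of TV fit (value 26) ; 0 remain.
Total value = 59.

59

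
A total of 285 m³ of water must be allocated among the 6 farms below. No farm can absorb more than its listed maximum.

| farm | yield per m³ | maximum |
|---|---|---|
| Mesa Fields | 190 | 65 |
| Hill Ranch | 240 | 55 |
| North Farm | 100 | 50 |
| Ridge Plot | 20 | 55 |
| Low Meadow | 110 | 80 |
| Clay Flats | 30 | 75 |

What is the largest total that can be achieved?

Rank by yield per m³: Hill Ranch 240 > Mesa Fields 190 > Low Meadow 110 > North Farm 100 > Clay Flats 30 > Ridge Plot 20.
Hill Ranch takes 55 to reach its cap of 55 → 230 left.
Mesa Fields: +65 to 65 (cap) → 165 left.
Low Meadow: +80 to 80 (cap) → 85 left.
Give North Farm 50 to hit its cap of 50 → 35 left.
Clay Flats: +35 (room for 75) → 35. Pool exhausted.
Total = 190×65 + 240×55 + 100×50 + 110×80 + 30×35 = 40400.

40400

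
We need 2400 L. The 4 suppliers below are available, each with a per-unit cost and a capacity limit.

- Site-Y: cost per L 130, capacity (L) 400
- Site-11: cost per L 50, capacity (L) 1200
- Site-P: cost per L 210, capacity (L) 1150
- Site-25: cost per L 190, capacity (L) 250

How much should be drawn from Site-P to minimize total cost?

550

Cheapest first:
Site-11 at 50: take all 1200 L — 1200 still needed.
Site-Y at 130: take all 400 L — 800 still needed.
Site-25 at 190: take all 250 L — 550 still needed.
Site-P (210): take the remaining 550 — done.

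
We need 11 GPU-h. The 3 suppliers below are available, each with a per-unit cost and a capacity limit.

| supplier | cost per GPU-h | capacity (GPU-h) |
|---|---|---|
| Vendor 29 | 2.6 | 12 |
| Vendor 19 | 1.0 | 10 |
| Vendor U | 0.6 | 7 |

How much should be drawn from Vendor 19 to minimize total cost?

4

Cheapest first:
Take 7 from Vendor U at 0.6 ; need 4 more.
Vendor 19 at 1.0: take 4 of its 10 ; requirement met.
Vendor 29: unused.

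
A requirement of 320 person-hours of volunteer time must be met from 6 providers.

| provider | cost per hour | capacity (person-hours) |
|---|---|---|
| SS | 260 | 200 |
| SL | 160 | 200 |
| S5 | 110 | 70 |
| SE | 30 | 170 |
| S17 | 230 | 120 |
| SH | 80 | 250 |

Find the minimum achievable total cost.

Cheapest first:
SE (30): use full 170 → 150 person-hours to go.
SH at 80: take 150 of its 250 → requirement met.
S5, SL, S17, SS: unused.
Cost = 170×30 + 150×80 = 17100.

17100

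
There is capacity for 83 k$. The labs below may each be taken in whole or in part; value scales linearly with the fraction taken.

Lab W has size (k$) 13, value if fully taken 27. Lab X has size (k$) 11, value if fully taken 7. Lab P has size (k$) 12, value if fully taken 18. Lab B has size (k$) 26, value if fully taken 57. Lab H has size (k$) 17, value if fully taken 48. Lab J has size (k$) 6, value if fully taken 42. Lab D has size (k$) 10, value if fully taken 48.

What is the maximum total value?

Rank by value-to-size ratio: Lab J 42/6≈7, Lab D 48/10≈4.8, Lab H 48/17≈2.82, Lab B 57/26≈2.19, Lab W 27/13≈2.08, Lab P 18/12≈1.5, Lab X 7/11≈0.636.
Lab J: take in full, 6 k$ for value 42 — 77 left.
Take all of Lab D (10 k$, value 48) — 67 k$ left.
Lab H: take in full, 17 k$ for value 48 — 50 left.
Take all of Lab B (26 k$, value 57) — 24 k$ left.
Take all of Lab W (13 k$, value 27) — 11 k$ left.
11 k$ left: a 11/12 share of Lab P gives 18×11/12 = 16.5.
Total value = 238.5.

238.5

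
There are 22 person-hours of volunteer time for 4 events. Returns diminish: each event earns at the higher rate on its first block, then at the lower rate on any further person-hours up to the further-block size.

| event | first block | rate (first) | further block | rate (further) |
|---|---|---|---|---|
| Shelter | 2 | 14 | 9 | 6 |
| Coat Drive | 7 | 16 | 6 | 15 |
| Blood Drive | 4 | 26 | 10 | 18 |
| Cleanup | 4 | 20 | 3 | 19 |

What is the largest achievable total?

Rank every tier by rate: Blood Drive/tier1 26 > Cleanup/tier1 20 > Cleanup/tier2 19 > Blood Drive/tier2 18 > Coat Drive/tier1 16 > Coat Drive/tier2 15 > Shelter/tier1 14 > Shelter/tier2 6.
Blood Drive/tier1 (26): +4 ; 18 left.
Cleanup tier1 at 20: fill all 4 ; 14 left.
Cleanup/tier2 (19): +3 ; 11 left.
Fill Blood Drive tier2 block (10 at 18) ; 1 left.
Coat Drive tier1 at 16: only 1 left, fill 1.
Total = 26×4 + 20×4 + 19×3 + 18×10 + 16×1 = 437.

437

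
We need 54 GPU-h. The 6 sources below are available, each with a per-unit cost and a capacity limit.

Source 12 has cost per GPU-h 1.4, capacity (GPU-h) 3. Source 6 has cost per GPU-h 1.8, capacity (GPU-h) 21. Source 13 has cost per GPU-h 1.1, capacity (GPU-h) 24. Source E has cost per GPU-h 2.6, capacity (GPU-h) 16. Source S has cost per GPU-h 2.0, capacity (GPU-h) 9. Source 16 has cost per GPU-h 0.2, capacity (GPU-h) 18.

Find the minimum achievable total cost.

50.4

Use sources in increasing cost order.
Source 16 (0.2): use full 18 — 36 GPU-h to go.
Source 13 (1.1): use full 24 — 12 GPU-h to go.
Source 12 at 1.4: take all 3 GPU-h — 9 still needed.
Take 9 from Source 6 at 1.8 to finish.
Source S, Source E: unused.
Cost = 18×0.2 + 24×1.1 + 3×1.4 + 9×1.8 = 50.4.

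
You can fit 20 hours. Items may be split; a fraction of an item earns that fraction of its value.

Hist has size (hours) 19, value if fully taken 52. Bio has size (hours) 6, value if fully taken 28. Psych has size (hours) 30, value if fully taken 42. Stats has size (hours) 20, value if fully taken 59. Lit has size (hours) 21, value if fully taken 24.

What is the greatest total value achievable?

69.3

Rank by value-to-size ratio: Bio 28/6≈4.67, Stats 59/20≈2.95, Hist 52/19≈2.74, Psych 42/30≈1.4, Lit 24/21≈1.14.
All 6 hours of Bio fit (value 28) — 14 remain.
Only 14 hours remain; take 14/20 of Stats for value 59×14/20 = 41.3.
Total value = 69.3.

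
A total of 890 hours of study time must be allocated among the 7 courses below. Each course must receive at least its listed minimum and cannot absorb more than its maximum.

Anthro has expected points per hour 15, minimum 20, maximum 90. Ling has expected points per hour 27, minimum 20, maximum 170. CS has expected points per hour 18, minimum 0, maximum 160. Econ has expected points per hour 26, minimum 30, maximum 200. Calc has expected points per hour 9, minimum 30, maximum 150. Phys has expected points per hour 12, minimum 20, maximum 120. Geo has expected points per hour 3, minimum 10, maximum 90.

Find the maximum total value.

Meeting every minimum uses 20+20+0+30+30+20+10 = 130 hours, leaving 760.
Rank by expected points per hour: Ling 27 > Econ 26 > CS 18 > Anthro 15 > Phys 12 > Calc 9 > Geo 3.
Ling: +150 to 170 (cap) — 610 left.
Give Econ 170 more to hit its cap of 200 — 440 left.
CS takes 160 more to reach its cap of 160 — 280 left.
Give Anthro 70 more to hit its cap of 90 — 210 left.
Phys takes 100 more to reach its cap of 120 — 110 left.
Calc: +110 (room for 120) → 140. Pool exhausted.
Total = 15×90 + 27×170 + 18×160 + 26×200 + 9×140 + 12×120 + 3×10 = 16750.

16750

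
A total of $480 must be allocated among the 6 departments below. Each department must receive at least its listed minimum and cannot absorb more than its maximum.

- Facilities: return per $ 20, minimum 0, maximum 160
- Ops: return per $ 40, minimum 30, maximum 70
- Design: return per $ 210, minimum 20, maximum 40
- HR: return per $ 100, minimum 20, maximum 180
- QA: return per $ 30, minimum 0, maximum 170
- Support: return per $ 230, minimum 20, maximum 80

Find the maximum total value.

Meeting every minimum uses 0+30+20+20+0+20 = 90 $, leaving 390.
Order the departments by return per $: Support 230 > Design 210 > HR 100 > Ops 40 > QA 30 > Facilities 20.
Support: +60 to 80 (cap) → 330 left.
Give Design 20 more to hit its cap of 40 → 310 left.
HR: +160 to 180 (cap) → 150 left.
Ops: +40 to 70 (cap) → 110 left.
QA has room for 170 more but only 110 remain, so it gets 110.
Total = 40×70 + 210×40 + 100×180 + 30×110 + 230×80 = 50900.

50900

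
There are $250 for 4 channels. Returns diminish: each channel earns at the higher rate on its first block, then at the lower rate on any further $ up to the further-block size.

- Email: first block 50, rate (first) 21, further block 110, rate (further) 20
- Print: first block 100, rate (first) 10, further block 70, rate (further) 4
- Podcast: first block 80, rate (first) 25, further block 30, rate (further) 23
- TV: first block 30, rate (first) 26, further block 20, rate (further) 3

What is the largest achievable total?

Order all 8 blocks by rate: TV/tier1 26 > Podcast/tier1 25 > Podcast/tier2 23 > Email/tier1 21 > Email/tier2 20 > Print/tier1 10 > Print/tier2 4 > TV/tier2 3.
Fill TV tier1 block (30 at 26) — 220 left.
Podcast/tier1 (25): +80 — 140 left.
Fill Podcast tier2 block (30 at 23) — 110 left.
Email tier1 at 21: fill all 50 — 60 left.
Email/tier2: +60 of 110 at 20; pool empty.
Total = 26×30 + 25×80 + 23×30 + 21×50 + 20×60 = 5720.

5720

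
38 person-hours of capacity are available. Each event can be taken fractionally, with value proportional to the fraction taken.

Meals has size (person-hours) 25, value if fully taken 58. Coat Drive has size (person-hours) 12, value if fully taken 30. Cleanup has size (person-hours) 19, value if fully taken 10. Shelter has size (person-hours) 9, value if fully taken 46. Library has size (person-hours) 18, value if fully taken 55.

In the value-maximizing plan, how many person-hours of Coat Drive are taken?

11

Sort by value density: Shelter 46/9≈5.11, Library 55/18≈3.06, Coat Drive 30/12≈2.5, Meals 58/25≈2.32, Cleanup 10/19≈0.526.
All 9 person-hours of Shelter fit (value 46) → 29 remain.
All 18 person-hours of Library fit (value 55) → 11 remain.
Fill the last 11 person-hours with part of Coat Drive: 11/12 of it earns 27.5.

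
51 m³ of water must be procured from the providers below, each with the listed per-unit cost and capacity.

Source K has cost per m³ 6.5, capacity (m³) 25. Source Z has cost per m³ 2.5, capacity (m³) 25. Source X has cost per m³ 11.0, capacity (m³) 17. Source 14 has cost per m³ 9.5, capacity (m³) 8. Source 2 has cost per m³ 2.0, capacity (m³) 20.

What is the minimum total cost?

Use providers in increasing cost order.
Source 2 at 2.0: take all 20 m³ → 31 still needed.
Source Z (2.5): use full 25 → 6 m³ to go.
Source K at 6.5: take 6 of its 25 → requirement met.
Source 14, Source X: unused.
Cost = 20×2.0 + 25×2.5 + 6×6.5 = 141.5.

141.5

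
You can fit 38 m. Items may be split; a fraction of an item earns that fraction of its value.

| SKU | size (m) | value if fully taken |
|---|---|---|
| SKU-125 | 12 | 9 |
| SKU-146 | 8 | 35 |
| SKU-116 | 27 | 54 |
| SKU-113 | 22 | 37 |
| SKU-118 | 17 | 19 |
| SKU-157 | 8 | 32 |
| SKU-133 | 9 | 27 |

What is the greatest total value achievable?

120

Rank by value-to-size ratio: SKU-146 35/8≈4.38, SKU-157 32/8≈4, SKU-133 27/9≈3, SKU-116 54/27≈2, SKU-113 37/22≈1.68, SKU-118 19/17≈1.12, SKU-125 9/12≈0.75.
Take all of SKU-146 (8 m, value 35) → 30 m left.
All 8 m of SKU-157 fit (value 32) → 22 remain.
All 9 m of SKU-133 fit (value 27) → 13 remain.
Fill the last 13 m with part of SKU-116: 13/27 of it earns 26.
Total value = 120.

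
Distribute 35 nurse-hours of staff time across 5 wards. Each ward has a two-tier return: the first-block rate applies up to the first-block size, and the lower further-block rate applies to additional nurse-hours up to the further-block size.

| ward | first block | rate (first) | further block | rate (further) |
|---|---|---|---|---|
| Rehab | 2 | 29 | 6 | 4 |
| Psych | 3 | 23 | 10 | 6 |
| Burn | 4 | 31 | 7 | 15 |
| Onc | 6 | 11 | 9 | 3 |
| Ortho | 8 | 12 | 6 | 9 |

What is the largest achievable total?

Rank every tier by rate: Burn/T1 31 > Rehab/T1 29 > Psych/T1 23 > Burn/T2 15 > Ortho/T1 12 > Onc/T1 11 > Ortho/T2 9 > Psych/T2 6 > Rehab/T2 4 > Onc/T2 3.
Burn T1 at 31: fill all 4 ; 31 left.
Fill Rehab T1 block (2 at 29) ; 29 left.
Fill Psych T1 block (3 at 23) ; 26 left.
Burn/T2 (15): +7 ; 19 left.
Ortho/T1 (12): +8 ; 11 left.
Fill Onc T1 block (6 at 11) ; 5 left.
Ortho T2 at 9: only 5 left, fill 5.
Total = 31×4 + 29×2 + 23×3 + 15×7 + 12×8 + 11×6 + 9×5 = 563.

563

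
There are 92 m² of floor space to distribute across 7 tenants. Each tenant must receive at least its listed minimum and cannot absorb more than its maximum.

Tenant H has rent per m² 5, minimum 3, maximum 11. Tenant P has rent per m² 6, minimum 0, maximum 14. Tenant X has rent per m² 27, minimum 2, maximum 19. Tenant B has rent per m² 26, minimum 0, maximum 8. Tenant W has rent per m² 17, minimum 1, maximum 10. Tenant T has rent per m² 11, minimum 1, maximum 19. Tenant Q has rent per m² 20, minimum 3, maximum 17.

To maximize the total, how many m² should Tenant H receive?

5

Meeting every minimum uses 3+0+2+0+1+1+3 = 10 m², leaving 82.
Highest rent per m² first: Tenant X 27 > Tenant B 26 > Tenant Q 20 > Tenant W 17 > Tenant T 11 > Tenant P 6 > Tenant H 5.
Give Tenant X 17 more to hit its cap of 19 — 65 left.
Tenant B takes 8 more to reach its cap of 8 — 57 left.
Give Tenant Q 14 more to hit its cap of 17 — 43 left.
Tenant W takes 9 more to reach its cap of 10 — 34 left.
Tenant T takes 18 more to reach its cap of 19 — 16 left.
Give Tenant P 14 more to hit its cap of 14 — 2 left.
Tenant H has room for 8 more but only 2 remain, so it gets 5.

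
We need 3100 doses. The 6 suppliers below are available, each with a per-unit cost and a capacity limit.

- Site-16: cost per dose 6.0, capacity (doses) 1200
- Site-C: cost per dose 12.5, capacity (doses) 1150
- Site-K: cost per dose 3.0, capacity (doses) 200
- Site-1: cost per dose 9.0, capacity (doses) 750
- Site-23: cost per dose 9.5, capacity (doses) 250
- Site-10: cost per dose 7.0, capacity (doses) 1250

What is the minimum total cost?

20600

Cheapest first:
Site-K at 3.0: take all 200 doses ; 2900 still needed.
Site-16 (6.0): use full 1200 ; 1700 doses to go.
Site-10 (7.0): use full 1250 ; 450 doses to go.
Take 450 from Site-1 at 9.0 to finish.
Site-23, Site-C: unused.
Cost = 200×3.0 + 1200×6.0 + 1250×7.0 + 450×9.0 = 20600.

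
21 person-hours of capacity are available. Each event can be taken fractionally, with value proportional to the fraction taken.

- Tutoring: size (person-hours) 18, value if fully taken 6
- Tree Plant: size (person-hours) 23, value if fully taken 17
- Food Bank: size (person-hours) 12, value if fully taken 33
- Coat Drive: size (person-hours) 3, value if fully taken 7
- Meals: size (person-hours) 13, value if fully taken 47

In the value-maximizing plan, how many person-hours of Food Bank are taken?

Best value per unit of size first: Meals 47/13≈3.62, Food Bank 33/12≈2.75, Coat Drive 7/3≈2.33, Tree Plant 17/23≈0.739, Tutoring 6/18≈0.333.
Meals: take in full, 13 person-hours for value 47 ; 8 left.
Fill the last 8 person-hours with part of Food Bank: 8/12 of it earns 22.

8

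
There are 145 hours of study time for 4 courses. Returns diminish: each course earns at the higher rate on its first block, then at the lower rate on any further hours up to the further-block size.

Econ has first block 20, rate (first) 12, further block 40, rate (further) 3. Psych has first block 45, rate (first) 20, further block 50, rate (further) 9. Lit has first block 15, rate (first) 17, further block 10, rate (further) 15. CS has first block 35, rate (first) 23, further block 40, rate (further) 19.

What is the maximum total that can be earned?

Order all 8 blocks by rate: CS/T1 23 > Psych/T1 20 > CS/T2 19 > Lit/T1 17 > Lit/T2 15 > Econ/T1 12 > Psych/T2 9 > Econ/T2 3.
CS/T1 (23): +35 → 110 left.
Psych/T1 (20): +45 → 65 left.
CS/T2 (19): +40 → 25 left.
Fill Lit T1 block (15 at 17) → 10 left.
Lit/T2 (15): +10 → 0 left.
Total = 23×35 + 20×45 + 19×40 + 17×15 + 15×10 = 2870.

2870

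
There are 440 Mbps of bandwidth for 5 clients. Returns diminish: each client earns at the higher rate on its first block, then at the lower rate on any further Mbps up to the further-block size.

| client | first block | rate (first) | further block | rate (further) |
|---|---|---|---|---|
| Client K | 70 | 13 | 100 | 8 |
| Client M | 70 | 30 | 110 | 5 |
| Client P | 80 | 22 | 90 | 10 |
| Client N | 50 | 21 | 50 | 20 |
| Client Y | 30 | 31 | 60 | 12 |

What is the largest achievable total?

8770

Treat each block as its own option and order by rate: Client Y/T1 31 > Client M/T1 30 > Client P/T1 22 > Client N/T1 21 > Client N/T2 20 > Client K/T1 13 > Client Y/T2 12 > Client P/T2 10 > Client K/T2 8 > Client M/T2 5.
Client Y T1 at 31: fill all 30 → 410 left.
Client M/T1 (30): +70 → 340 left.
Client P/T1 (22): +80 → 260 left.
Client N T1 at 21: fill all 50 → 210 left.
Client N/T2 (20): +50 → 160 left.
Client K T1 at 13: fill all 70 → 90 left.
Client Y/T2 (12): +60 → 30 left.
Client P/T2: +30 of 90 at 10; pool empty.
Total = 31×30 + 30×70 + 22×80 + 21×50 + 20×50 + 13×70 + 12×60 + 10×30 = 8770.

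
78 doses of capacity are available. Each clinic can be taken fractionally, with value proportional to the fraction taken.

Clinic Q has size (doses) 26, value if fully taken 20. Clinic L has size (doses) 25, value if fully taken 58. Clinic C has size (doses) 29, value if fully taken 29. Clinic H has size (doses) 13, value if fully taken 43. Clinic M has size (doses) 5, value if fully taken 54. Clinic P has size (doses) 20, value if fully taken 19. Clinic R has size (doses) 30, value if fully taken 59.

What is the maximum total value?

Sort by value density: Clinic M 54/5≈10.8, Clinic H 43/13≈3.31, Clinic L 58/25≈2.32, Clinic R 59/30≈1.97, Clinic C 29/29≈1, Clinic P 19/20≈0.95, Clinic Q 20/26≈0.769.
All 5 doses of Clinic M fit (value 54) — 73 remain.
All 13 doses of Clinic H fit (value 43) — 60 remain.
All 25 doses of Clinic L fit (value 58) — 35 remain.
Clinic R: take in full, 30 doses for value 59 — 5 left.
Fill the last 5 doses with part of Clinic C: 5/29 of it earns 5.
Total value = 219.

219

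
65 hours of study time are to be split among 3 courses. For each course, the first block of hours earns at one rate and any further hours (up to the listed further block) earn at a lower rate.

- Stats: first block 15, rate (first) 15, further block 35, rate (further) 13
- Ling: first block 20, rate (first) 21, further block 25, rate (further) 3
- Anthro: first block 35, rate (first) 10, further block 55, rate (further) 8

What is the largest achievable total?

1035

Treat each block as its own option and order by rate: Ling/tier1 21 > Stats/tier1 15 > Stats/tier2 13 > Anthro/tier1 10 > Anthro/tier2 8 > Ling/tier2 3.
Ling tier1 at 21: fill all 20 — 45 left.
Stats/tier1 (15): +15 — 30 left.
Stats tier2 at 13: only 30 left, fill 30.
Total = 21×20 + 15×15 + 13×30 = 1035.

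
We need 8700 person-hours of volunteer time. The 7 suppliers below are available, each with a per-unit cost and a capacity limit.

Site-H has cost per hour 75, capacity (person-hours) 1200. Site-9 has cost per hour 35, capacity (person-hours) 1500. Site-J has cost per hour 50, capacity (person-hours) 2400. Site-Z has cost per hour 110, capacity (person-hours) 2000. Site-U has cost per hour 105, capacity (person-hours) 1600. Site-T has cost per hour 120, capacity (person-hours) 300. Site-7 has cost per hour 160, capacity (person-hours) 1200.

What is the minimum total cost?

650500

Fill from the cheapest supplier first.
Site-9 at 35: take all 1500 person-hours → 7200 still needed.
Take 2400 from Site-J at 50 → need 4800 more.
Take 1200 from Site-H at 75 → need 3600 more.
Take 1600 from Site-U at 105 → need 2000 more.
Take 2000 from Site-Z at 110 → need 0 more.
Site-T, Site-7: unused.
Cost = 1500×35 + 2400×50 + 1200×75 + 1600×105 + 2000×110 = 650500.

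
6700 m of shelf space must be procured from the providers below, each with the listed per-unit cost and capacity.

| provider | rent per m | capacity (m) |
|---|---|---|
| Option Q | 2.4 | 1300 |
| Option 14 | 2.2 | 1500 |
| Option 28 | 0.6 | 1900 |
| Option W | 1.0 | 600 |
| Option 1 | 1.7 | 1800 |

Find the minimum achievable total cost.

Fill from the cheapest provider first.
Option 28 (0.6): use full 1900 ; 4800 m to go.
Take 600 from Option W at 1.0 ; need 4200 more.
Option 1 (1.7): use full 1800 ; 2400 m to go.
Take 1500 from Option 14 at 2.2 ; need 900 more.
Take 900 from Option Q at 2.4 to finish.
Cost = 1900×0.6 + 600×1.0 + 1800×1.7 + 1500×2.2 + 900×2.4 = 10260.

10260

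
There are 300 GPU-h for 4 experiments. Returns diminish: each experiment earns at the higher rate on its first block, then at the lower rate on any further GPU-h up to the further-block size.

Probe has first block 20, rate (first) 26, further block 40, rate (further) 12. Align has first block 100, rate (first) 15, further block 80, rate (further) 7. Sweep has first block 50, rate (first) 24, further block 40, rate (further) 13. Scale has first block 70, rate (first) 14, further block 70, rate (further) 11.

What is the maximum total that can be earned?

4960

Rank every tier by rate: Probe/tier1 26 > Sweep/tier1 24 > Align/tier1 15 > Scale/tier1 14 > Sweep/tier2 13 > Probe/tier2 12 > Scale/tier2 11 > Align/tier2 7.
Probe tier1 at 26: fill all 20 — 280 left.
Sweep tier1 at 24: fill all 50 — 230 left.
Fill Align tier1 block (100 at 15) — 130 left.
Scale tier1 at 14: fill all 70 — 60 left.
Sweep tier2 at 13: fill all 40 — 20 left.
Probe tier2 at 12: only 20 left, fill 20.
Total = 26×20 + 24×50 + 15×100 + 14×70 + 13×40 + 12×20 = 4960.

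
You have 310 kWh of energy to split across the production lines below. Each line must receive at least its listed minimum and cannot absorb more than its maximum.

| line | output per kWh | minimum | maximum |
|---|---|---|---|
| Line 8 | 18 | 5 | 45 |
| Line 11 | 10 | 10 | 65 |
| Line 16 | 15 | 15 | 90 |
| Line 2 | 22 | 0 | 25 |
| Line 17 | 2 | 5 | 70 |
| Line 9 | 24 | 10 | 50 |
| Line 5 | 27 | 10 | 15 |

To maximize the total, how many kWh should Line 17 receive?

Meeting every minimum uses 5+10+15+0+5+10+10 = 55 kWh, leaving 255.
Rank by output per kWh: Line 5 27 > Line 9 24 > Line 2 22 > Line 8 18 > Line 16 15 > Line 11 10 > Line 17 2.
Line 5: +5 to 15 (cap) ; 250 left.
Give Line 9 40 more to hit its cap of 50 ; 210 left.
Line 2 takes 25 more to reach its cap of 25 ; 185 left.
Give Line 8 40 more to hit its cap of 45 ; 145 left.
Line 16: +75 to 90 (cap) ; 70 left.
Line 11: +55 to 65 (cap) ; 15 left.
Line 17: +15 (room for 65) → 20. Pool exhausted.

20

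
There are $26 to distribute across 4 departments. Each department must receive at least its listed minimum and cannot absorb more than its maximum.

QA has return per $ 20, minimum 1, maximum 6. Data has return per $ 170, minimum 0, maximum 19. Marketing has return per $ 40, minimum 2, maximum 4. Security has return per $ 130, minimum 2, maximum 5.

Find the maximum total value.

Meeting every minimum uses 1+0+2+2 = 5 $, leaving 21.
Order the departments by return per $: Data 170 > Security 130 > Marketing 40 > QA 20.
Data takes 19 more to reach its cap of 19 ; 2 left.
Security has room for 3 more but only 2 remain, so it gets 4.
Total = 20×1 + 170×19 + 40×2 + 130×4 = 3850.

3850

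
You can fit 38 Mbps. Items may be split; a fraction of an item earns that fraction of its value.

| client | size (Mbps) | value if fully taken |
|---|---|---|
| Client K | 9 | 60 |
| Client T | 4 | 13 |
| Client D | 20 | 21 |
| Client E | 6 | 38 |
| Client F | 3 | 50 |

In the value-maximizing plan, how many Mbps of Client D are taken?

Best value per unit of size first: Client F 50/3≈16.7, Client K 60/9≈6.67, Client E 38/6≈6.33, Client T 13/4≈3.25, Client D 21/20≈1.05.
Client F: take in full, 3 Mbps for value 50 ; 35 left.
All 9 Mbps of Client K fit (value 60) ; 26 remain.
Take all of Client E (6 Mbps, value 38) ; 20 Mbps left.
All 4 Mbps of Client T fit (value 13) ; 16 remain.
Only 16 Mbps remain; take 16/20 of Client D for value 21×16/20 = 16.8.

16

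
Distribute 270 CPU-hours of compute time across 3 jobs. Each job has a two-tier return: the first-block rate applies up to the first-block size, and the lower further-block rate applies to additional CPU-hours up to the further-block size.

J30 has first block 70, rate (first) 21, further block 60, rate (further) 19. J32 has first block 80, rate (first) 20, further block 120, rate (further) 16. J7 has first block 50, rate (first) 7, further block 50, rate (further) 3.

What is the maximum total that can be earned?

5170

Treat each block as its own option and order by rate: J30/first 21 > J32/first 20 > J30/second 19 > J32/second 16 > J7/first 7 > J7/second 3.
Fill J30 first block (70 at 21) — 200 left.
J32/first (20): +80 — 120 left.
J30 second at 19: fill all 60 — 60 left.
J32/second: +60 of 120 at 16; pool empty.
Total = 21×70 + 20×80 + 19×60 + 16×60 = 5170.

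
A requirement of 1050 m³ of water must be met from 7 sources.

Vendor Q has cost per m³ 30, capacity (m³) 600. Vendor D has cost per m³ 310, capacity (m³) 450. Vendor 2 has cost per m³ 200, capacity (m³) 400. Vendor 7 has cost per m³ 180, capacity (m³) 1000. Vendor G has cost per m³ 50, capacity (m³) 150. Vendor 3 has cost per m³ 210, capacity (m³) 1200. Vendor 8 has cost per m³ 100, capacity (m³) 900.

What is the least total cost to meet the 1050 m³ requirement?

Use sources in increasing cost order.
Vendor Q (30): use full 600 → 450 m³ to go.
Vendor G at 50: take all 150 m³ → 300 still needed.
Take 300 from Vendor 8 at 100 to finish.
Vendor 7, Vendor 2, Vendor 3, Vendor D: unused.
Cost = 600×30 + 150×50 + 300×100 = 55500.

55500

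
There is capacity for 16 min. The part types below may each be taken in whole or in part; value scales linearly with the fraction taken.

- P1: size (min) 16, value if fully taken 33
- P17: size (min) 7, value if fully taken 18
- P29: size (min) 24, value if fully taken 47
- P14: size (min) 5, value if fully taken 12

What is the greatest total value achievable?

38.25

Rank by value-to-size ratio: P17 18/7≈2.57, P14 12/5≈2.4, P1 33/16≈2.06, P29 47/24≈1.96.
Take all of P17 (7 min, value 18) — 9 min left.
All 5 min of P14 fit (value 12) — 4 remain.
Only 4 min remain; take 4/16 of P1 for value 33×4/16 = 8.25.
Total value = 38.25.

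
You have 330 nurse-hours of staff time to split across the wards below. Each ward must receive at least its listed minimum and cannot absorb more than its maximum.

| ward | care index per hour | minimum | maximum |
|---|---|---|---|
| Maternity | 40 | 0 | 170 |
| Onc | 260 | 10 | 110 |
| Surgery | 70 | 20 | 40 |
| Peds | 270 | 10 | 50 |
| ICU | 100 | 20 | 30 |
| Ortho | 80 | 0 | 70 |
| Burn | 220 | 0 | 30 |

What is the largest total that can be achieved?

Meeting every minimum uses 0+10+20+10+20+0+0 = 60 nurse-hours, leaving 270.
Highest care index per hour first: Peds 270 > Onc 260 > Burn 220 > ICU 100 > Ortho 80 > Surgery 70 > Maternity 40.
Give Peds 40 more to hit its cap of 50 — 230 left.
Onc: +100 to 110 (cap) — 130 left.
Burn takes 30 more to reach its cap of 30 — 100 left.
ICU: +10 to 30 (cap) — 90 left.
Give Ortho 70 more to hit its cap of 70 — 20 left.
Give Surgery 20 more to hit its cap of 40 — 0 left.
Total = 260×110 + 70×40 + 270×50 + 100×30 + 80×70 + 220×30 = 60100.

60100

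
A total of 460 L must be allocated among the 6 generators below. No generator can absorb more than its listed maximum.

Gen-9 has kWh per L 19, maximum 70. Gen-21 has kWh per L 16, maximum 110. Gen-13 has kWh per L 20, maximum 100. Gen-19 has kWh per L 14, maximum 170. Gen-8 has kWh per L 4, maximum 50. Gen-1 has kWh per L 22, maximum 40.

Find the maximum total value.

7930

Order the generators by kWh per L: Gen-1 22 > Gen-13 20 > Gen-9 19 > Gen-21 16 > Gen-19 14 > Gen-8 4.
Gen-1 takes 40 to reach its cap of 40 ; 420 left.
Gen-13: +100 to 100 (cap) ; 320 left.
Gen-9 takes 70 to reach its cap of 70 ; 250 left.
Gen-21: +110 to 110 (cap) ; 140 left.
Gen-19: +140 (room for 170) → 140. Pool exhausted.
Total = 19×70 + 16×110 + 20×100 + 14×140 + 22×40 = 7930.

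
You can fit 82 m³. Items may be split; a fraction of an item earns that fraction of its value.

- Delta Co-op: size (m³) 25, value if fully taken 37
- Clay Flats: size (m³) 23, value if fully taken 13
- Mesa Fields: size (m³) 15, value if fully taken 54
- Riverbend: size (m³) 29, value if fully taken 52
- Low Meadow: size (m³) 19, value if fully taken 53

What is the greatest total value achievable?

Sort by value density: Mesa Fields 54/15≈3.6, Low Meadow 53/19≈2.79, Riverbend 52/29≈1.79, Delta Co-op 37/25≈1.48, Clay Flats 13/23≈0.565.
Mesa Fields: take in full, 15 m³ for value 54 → 67 left.
All 19 m³ of Low Meadow fit (value 53) → 48 remain.
All 29 m³ of Riverbend fit (value 52) → 19 remain.
Fill the last 19 m³ with part of Delta Co-op: 19/25 of it earns 28.12.
Total value = 187.12.

187.12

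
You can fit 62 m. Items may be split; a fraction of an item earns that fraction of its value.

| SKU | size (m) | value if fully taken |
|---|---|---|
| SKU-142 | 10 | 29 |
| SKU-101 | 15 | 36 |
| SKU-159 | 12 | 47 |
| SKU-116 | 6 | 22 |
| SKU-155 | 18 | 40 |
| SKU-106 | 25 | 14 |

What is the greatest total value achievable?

174.56

Best value per unit of size first: SKU-159 47/12≈3.92, SKU-116 22/6≈3.67, SKU-142 29/10≈2.9, SKU-101 36/15≈2.4, SKU-155 40/18≈2.22, SKU-106 14/25≈0.56.
SKU-159: take in full, 12 m for value 47 → 50 left.
Take all of SKU-116 (6 m, value 22) → 44 m left.
Take all of SKU-142 (10 m, value 29) → 34 m left.
SKU-101: take in full, 15 m for value 36 → 19 left.
Take all of SKU-155 (18 m, value 40) → 1 m left.
Only 1 m remain; take 1/25 of SKU-106 for value 14×1/25 = 0.56.
Total value = 174.56.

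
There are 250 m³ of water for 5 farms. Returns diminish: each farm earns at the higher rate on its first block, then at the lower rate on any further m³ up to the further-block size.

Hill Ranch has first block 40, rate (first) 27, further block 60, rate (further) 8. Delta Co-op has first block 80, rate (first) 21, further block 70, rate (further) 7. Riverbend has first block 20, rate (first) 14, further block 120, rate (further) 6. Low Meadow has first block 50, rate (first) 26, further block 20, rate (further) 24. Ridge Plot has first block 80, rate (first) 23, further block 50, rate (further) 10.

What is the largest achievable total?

5960

Order all 10 blocks by rate: Hill Ranch/tier1 27 > Low Meadow/tier1 26 > Low Meadow/tier2 24 > Ridge Plot/tier1 23 > Delta Co-op/tier1 21 > Riverbend/tier1 14 > Ridge Plot/tier2 10 > Hill Ranch/tier2 8 > Delta Co-op/tier2 7 > Riverbend/tier2 6.
Hill Ranch/tier1 (27): +40 → 210 left.
Low Meadow tier1 at 26: fill all 50 → 160 left.
Low Meadow tier2 at 24: fill all 20 → 140 left.
Ridge Plot tier1 at 23: fill all 80 → 60 left.
Delta Co-op tier1 at 21: only 60 left, fill 60.
Total = 27×40 + 26×50 + 24×20 + 23×80 + 21×60 = 5960.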